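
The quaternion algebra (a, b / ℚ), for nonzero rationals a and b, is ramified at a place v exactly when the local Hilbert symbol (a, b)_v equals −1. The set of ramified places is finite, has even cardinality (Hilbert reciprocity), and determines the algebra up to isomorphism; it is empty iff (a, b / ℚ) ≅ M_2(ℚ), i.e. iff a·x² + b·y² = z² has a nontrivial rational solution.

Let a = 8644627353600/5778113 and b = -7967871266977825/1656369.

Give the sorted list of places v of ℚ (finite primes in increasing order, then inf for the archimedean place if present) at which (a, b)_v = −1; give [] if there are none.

Mod squares: a ≡ 3254293, b ≡ -2737. Check v ∈ {∞, 2, 3, 5, 7, 11, 13, 17, 23, 29, 41, 53}.
v=7: a=7^3·(≡1), b=7^3·(≡4) mod 7; (1|7)=+1, (4|7)=+1; (−1)^{3·3·3}·(+1)^3·(+1)^3 = -1.
v=13: a=13^0·(≡10), b=13^-2·(≡8) mod 13; (10|13)=+1, (8|13)=-1; (−1)^{0·-2·6}·(+1)^-2·(-1)^0 = +1.
v=5: a=5^2·(≡3), b=5^2·(≡3) mod 5; (3|5)=-1, (3|5)=-1; (−1)^{2·2·2}·(-1)^2·(-1)^2 = +1.
v=53: a=53^-2·(≡37), b=53^0·(≡50) mod 53; (37|53)=+1, (50|53)=-1; (−1)^{-2·0·26}·(+1)^0·(-1)^-2 = +1.
v=∞: 3254293 > 0 and -2737 < 0  ⇒  (a,b)_∞ = +1.
v=23: a=23^1·(≡3), b=23^1·(≡17) mod 23; (3|23)=+1, (17|23)=-1; (−1)^{1·1·11}·(+1)^1·(-1)^1 = +1.
v=29: a=29^1·(≡28), b=29^2·(≡2) mod 29; (28|29)=+1, (2|29)=-1; (−1)^{1·2·14}·(+1)^2·(-1)^1 = -1.
v=2: v_2(a)=12, v_2(b)=0; units ≡ 5, 7 (mod 8); ε·ε+αω+βω = 0·1+12·0+0·1 ≡ 0  ⇒  (a,b)_2 = +1.
v=3: a=3^2·(≡1), b=3^-4·(≡2) mod 3; (1|3)=+1, (2|3)=-1; (−1)^{2·-4·1}·(+1)^-4·(-1)^2 = +1.
v=41: a=41^1·(≡24), b=41^4·(≡18) mod 41; (24|41)=-1, (18|41)=+1; (−1)^{1·4·20}·(-1)^4·(+1)^1 = +1.
v=11: a=11^-2·(≡9), b=11^-2·(≡10) mod 11; (9|11)=+1, (10|11)=-1; (−1)^{-2·-2·5}·(+1)^-2·(-1)^-2 = +1.
v=17: a=17^-1·(≡9), b=17^1·(≡2) mod 17; (9|17)=+1, (2|17)=+1; (−1)^{-1·1·8}·(+1)^1·(+1)^-1 = +1.
(3254293, -2737 / ℚ) ramifies at {7, 29}: a division algebra.

[7, 29]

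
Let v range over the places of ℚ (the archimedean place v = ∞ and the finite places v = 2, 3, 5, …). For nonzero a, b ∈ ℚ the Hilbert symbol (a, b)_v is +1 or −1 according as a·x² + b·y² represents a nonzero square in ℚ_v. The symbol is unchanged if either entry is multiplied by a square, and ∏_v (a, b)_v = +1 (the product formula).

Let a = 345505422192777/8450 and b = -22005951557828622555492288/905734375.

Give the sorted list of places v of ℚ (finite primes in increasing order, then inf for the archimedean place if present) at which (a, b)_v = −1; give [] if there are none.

(a, b) ≡ (7833790706, -3689) mod (ℚ^×)²; places V = {2, 3, 5, 7, 11, 13, 17, 19, 29, 31, 41, 47, ∞}.
(a,b)_3: α=6, u≡2; β=14, v≡1 (mod 3); (2|3)=-1, (1|3)=+1; sign (−1)^0·-1^14·+1^6 = +1.
(a,b)_∞: sgn(7833790706)=+, sgn(-3689)=−, so +1.
(a,b)_7: α=1, u≡5; β=-3, v≡5 (mod 7); (5|7)=-1, (5|7)=-1; sign (−1)^1·-1^-3·-1^1 = -1.
(a,b)_47: α=1, u≡8; β=2, v≡14 (mod 47); (8|47)=+1, (14|47)=+1; sign (−1)^0·+1^2·+1^1 = +1.
(a,b)_5: α=-2, u≡4; β=-6, v≡1 (mod 5); (4|5)=+1, (1|5)=+1; sign (−1)^0·+1^-6·+1^-2 = +1.
(a,b)_41: α=1, u≡6; β=2, v≡18 (mod 41); (6|41)=-1, (18|41)=+1; sign (−1)^0·-1^2·+1^1 = +1.
(a,b)_29: α=1, u≡16; β=2, v≡7 (mod 29); (16|29)=+1, (7|29)=+1; sign (−1)^0·+1^2·+1^1 = +1.
(a,b)_31: α=1, u≡19; β=1, v≡16 (mod 31); (19|31)=+1, (16|31)=+1; sign (−1)^1·+1^1·+1^1 = -1.
(a,b)_2: α=-1, β=6; u≡1, v≡7 (mod 8); ε(u)ε(v)=0·1, αω(v)=-1·0, βω(u)=6·0; sum ≡ 0  ⇒  +1.
(a,b)_11: α=2, u≡1; β=2, v≡8 (mod 11); (1|11)=+1, (8|11)=-1; sign (−1)^0·+1^2·-1^2 = +1.
(a,b)_19: α=1, u≡4; β=2, v≡1 (mod 19); (4|19)=+1, (1|19)=+1; sign (−1)^0·+1^2·+1^1 = +1.
(a,b)_13: α=-2, u≡12; β=-2, v≡9 (mod 13); (12|13)=+1, (9|13)=+1; sign (−1)^0·+1^-2·+1^-2 = +1.
(a,b)_17: α=1, u≡9; β=1, v≡2 (mod 17); (9|17)=+1, (2|17)=+1; sign (−1)^0·+1^1·+1^1 = +1.
|Ram(7833790706, -3689)| = 2, even; anisotropic at {7, 31}.

[7, 31]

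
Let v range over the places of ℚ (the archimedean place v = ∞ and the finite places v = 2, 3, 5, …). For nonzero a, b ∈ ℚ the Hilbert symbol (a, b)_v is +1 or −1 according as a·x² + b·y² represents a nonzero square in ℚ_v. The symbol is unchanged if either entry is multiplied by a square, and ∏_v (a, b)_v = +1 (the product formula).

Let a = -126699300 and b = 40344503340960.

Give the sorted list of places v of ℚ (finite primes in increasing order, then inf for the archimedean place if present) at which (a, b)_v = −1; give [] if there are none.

[5, 17]

Mod squares: a ≡ -17, b ≡ 46410. Check v ∈ {∞, 2, 3, 5, 7, 13, 17}.
v=2: v_2(a)=2, v_2(b)=5; units ≡ 7, 5 (mod 8); ε·ε+αω+βω = 1·0+2·1+5·0 ≡ 0  ⇒  (a,b)_2 = +1.
v=3: a=3^2·(≡1), b=3^9·(≡2) mod 3; (1|3)=+1, (2|3)=-1; (−1)^{2·9·1}·(+1)^9·(-1)^2 = +1.
v=∞: -17 < 0 and 46410 > 0  ⇒  (a,b)_∞ = +1.
v=7: a=7^2·(≡2), b=7^3·(≡4) mod 7; (2|7)=+1, (4|7)=+1; (−1)^{2·3·3}·(+1)^3·(+1)^2 = +1.
v=13: a=13^2·(≡10), b=13^3·(≡2) mod 13; (10|13)=+1, (2|13)=-1; (−1)^{2·3·6}·(+1)^3·(-1)^2 = +1.
v=5: a=5^2·(≡3), b=5^1·(≡2) mod 5; (3|5)=-1, (2|5)=-1; (−1)^{2·1·2}·(-1)^1·(-1)^2 = -1.
v=17: a=17^1·(≡2), b=17^1·(≡3) mod 17; (2|17)=+1, (3|17)=-1; (−1)^{1·1·8}·(+1)^1·(-1)^1 = -1.
|Ram(-17, 46410)| = 2, even; anisotropic at {5, 17}.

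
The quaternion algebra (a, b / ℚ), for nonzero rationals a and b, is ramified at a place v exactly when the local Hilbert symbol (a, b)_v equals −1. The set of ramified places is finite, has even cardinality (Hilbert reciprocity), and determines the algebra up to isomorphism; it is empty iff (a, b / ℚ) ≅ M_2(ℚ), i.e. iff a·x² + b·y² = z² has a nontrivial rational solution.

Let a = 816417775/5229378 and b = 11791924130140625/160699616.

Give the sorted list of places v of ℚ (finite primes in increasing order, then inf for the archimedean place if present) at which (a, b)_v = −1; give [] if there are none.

Mod squares: a ≡ 782, b ≡ 239134. Check v ∈ {∞, 2, 3, 5, 7, 11, 17, 19, 23, 29, 31}.
v=31: a=31^0·(≡20), b=31^1·(≡29) mod 31; (20|31)=+1, (29|31)=-1; (−1)^{0·1·15}·(+1)^1·(-1)^0 = +1.
v=29: a=29^0·(≡16), b=29^1·(≡14) mod 29; (16|29)=+1, (14|29)=-1; (−1)^{0·1·14}·(+1)^1·(-1)^0 = +1.
v=3: a=3^-2·(≡2), b=3^0·(≡1) mod 3; (2|3)=-1, (1|3)=+1; (−1)^{-2·0·1}·(-1)^0·(+1)^-2 = +1.
v=5: a=5^2·(≡2), b=5^6·(≡4) mod 5; (2|5)=-1, (4|5)=+1; (−1)^{2·6·2}·(-1)^6·(+1)^2 = +1.
v=11: a=11^-2·(≡3), b=11^-4·(≡1) mod 11; (3|11)=+1, (1|11)=+1; (−1)^{-2·-4·5}·(+1)^-4·(+1)^-2 = +1.
v=2: v_2(a)=-1, v_2(b)=-5; units ≡ 7, 7 (mod 8); ε·ε+αω+βω = 1·1+-1·0+-5·0 ≡ 1  ⇒  (a,b)_2 = -1.
v=7: a=7^-4·(≡5), b=7^-3·(≡1) mod 7; (5|7)=-1, (1|7)=+1; (−1)^{-4·-3·3}·(-1)^-3·(+1)^-4 = -1.
v=23: a=23^1·(≡7), b=23^2·(≡13) mod 23; (7|23)=-1, (13|23)=+1; (−1)^{1·2·11}·(-1)^2·(+1)^1 = +1.
v=19: a=19^0·(≡18), b=19^1·(≡15) mod 19; (18|19)=-1, (15|19)=-1; (−1)^{0·1·9}·(-1)^1·(-1)^0 = -1.
v=∞: 782 > 0 and 239134 > 0  ⇒  (a,b)_∞ = +1.
v=17: a=17^5·(≡6), b=17^4·(≡12) mod 17; (6|17)=-1, (12|17)=-1; (−1)^{5·4·8}·(-1)^4·(-1)^5 = -1.
Ram(782, 239134) = {2, 7, 17, 19}; no ℚ_2-point on the conic.

[2, 7, 17, 19]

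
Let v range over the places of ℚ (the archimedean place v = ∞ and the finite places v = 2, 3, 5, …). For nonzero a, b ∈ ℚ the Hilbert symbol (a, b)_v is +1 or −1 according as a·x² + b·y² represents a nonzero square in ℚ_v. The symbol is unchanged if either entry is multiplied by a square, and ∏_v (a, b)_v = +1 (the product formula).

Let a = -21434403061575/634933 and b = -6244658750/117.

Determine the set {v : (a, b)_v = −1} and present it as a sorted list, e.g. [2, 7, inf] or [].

[2, 13, 53, inf]

(a, b) ≡ (-536731, -1073462) mod (ℚ^×)²; places V = {2, 3, 5, 7, 11, 13, 17, 19, 31, 41, 53, ∞}.
(a,b)_41: α=1, u≡30; β=1, v≡38 (mod 41); (30|41)=-1, (38|41)=-1; sign (−1)^0·-1^1·-1^1 = +1.
(a,b)_19: α=1, u≡4; β=1, v≡2 (mod 19); (4|19)=+1, (2|19)=-1; sign (−1)^1·+1^1·-1^1 = +1.
(a,b)_31: α=2, u≡17; β=0, v≡17 (mod 31); (17|31)=-1, (17|31)=-1; sign (−1)^0·-1^0·-1^2 = +1.
(a,b)_2: α=0, β=1; u≡5, v≡5 (mod 8); ε(u)ε(v)=0·0, αω(v)=0·1, βω(u)=1·1; sum ≡ 1  ⇒  -1.
(a,b)_5: α=2, u≡4; β=4, v≡3 (mod 5); (4|5)=+1, (3|5)=-1; sign (−1)^0·+1^4·-1^2 = +1.
(a,b)_7: α=4, u≡1; β=0, v≡4 (mod 7); (1|7)=+1, (4|7)=+1; sign (−1)^0·+1^0·+1^4 = +1.
(a,b)_13: α=-3, u≡1; β=-1, v≡11 (mod 13); (1|13)=+1, (11|13)=-1; sign (−1)^0·+1^-1·-1^-3 = -1.
(a,b)_11: α=0, u≡1; β=2, v≡7 (mod 11); (1|11)=+1, (7|11)=-1; sign (−1)^0·+1^2·-1^0 = +1.
(a,b)_17: α=-2, u≡12; β=0, v≡14 (mod 17); (12|17)=-1, (14|17)=-1; sign (−1)^0·-1^0·-1^-2 = +1.
(a,b)_53: α=1, u≡11; β=1, v≡50 (mod 53); (11|53)=+1, (50|53)=-1; sign (−1)^0·+1^1·-1^1 = -1.
(a,b)_∞: sgn(-536731)=−, sgn(-1073462)=−, so -1.
(a,b)_3: α=2, u≡2; β=-2, v≡1 (mod 3); (2|3)=-1, (1|3)=+1; sign (−1)^0·-1^-2·+1^2 = +1.
(-536731, -1073462 / ℚ) ramifies at {2, 13, 53, ∞}: a division algebra.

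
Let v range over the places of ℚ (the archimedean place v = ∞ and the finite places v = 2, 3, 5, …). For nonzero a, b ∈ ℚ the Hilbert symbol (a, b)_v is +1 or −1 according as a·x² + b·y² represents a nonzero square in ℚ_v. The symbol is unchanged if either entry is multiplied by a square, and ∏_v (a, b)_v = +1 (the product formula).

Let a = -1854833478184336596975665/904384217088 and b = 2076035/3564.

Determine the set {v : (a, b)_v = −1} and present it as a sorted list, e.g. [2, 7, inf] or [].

Mod squares: a ≡ -1430, b ≡ 13585. Check v ∈ {∞, 2, 3, 5, 7, 11, 13, 19, 23, 41}.
v=13: a=13^3·(≡6), b=13^1·(≡8) mod 13; (6|13)=-1, (8|13)=-1; (−1)^{3·1·6}·(-1)^1·(-1)^3 = +1.
v=19: a=19^6·(≡18), b=19^1·(≡10) mod 19; (18|19)=-1, (10|19)=-1; (−1)^{6·1·9}·(-1)^1·(-1)^6 = -1.
v=23: a=23^2·(≡14), b=23^0·(≡14) mod 23; (14|23)=-1, (14|23)=-1; (−1)^{2·0·11}·(-1)^0·(-1)^2 = +1.
v=5: a=5^1·(≡4), b=5^1·(≡3) mod 5; (4|5)=+1, (3|5)=-1; (−1)^{1·1·2}·(+1)^1·(-1)^1 = -1.
v=7: a=7^4·(≡3), b=7^0·(≡3) mod 7; (3|7)=-1, (3|7)=-1; (−1)^{4·0·3}·(-1)^0·(-1)^4 = +1.
v=2: v_2(a)=-23, v_2(b)=-2; units ≡ 5, 1 (mod 8); ε·ε+αω+βω = 0·0+-23·0+-2·1 ≡ 0  ⇒  (a,b)_2 = +1.
v=41: a=41^4·(≡9), b=41^2·(≡12) mod 41; (9|41)=+1, (12|41)=-1; (−1)^{4·2·20}·(+1)^2·(-1)^4 = +1.
v=3: a=3^-4·(≡1), b=3^-4·(≡1) mod 3; (1|3)=+1, (1|3)=+1; (−1)^{-4·-4·1}·(+1)^-4·(+1)^-4 = +1.
v=11: a=11^-3·(≡10), b=11^-1·(≡1) mod 11; (10|11)=-1, (1|11)=+1; (−1)^{-3·-1·5}·(-1)^-1·(+1)^-3 = +1.
v=∞: -1430 < 0 and 13585 > 0  ⇒  (a,b)_∞ = +1.
(-1430, 13585 / ℚ) ramifies at {5, 19}: a division algebra.

[5, 19]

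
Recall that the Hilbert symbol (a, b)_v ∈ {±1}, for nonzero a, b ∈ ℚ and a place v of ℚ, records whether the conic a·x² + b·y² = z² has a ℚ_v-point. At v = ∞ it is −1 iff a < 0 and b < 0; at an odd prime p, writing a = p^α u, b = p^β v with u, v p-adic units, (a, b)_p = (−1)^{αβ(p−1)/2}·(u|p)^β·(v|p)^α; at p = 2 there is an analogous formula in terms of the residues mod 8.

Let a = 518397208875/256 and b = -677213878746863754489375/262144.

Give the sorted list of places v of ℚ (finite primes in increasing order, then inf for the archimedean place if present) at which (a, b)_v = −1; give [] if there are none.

Mod squares: a ≡ 959595, b ≡ -7. Check v ∈ {∞, 2, 3, 5, 7, 13, 19, 37}.
v=7: a=7^5·(≡1), b=7^11·(≡6) mod 7; (1|7)=+1, (6|7)=-1; (−1)^{5·11·3}·(+1)^11·(-1)^5 = +1.
v=∞: 959595 > 0 and -7 < 0  ⇒  (a,b)_∞ = +1.
v=2: v_2(a)=-8, v_2(b)=-18; units ≡ 3, 1 (mod 8); ε·ε+αω+βω = 1·0+-8·0+-18·1 ≡ 0  ⇒  (a,b)_2 = +1.
v=5: a=5^3·(≡1), b=5^4·(≡3) mod 5; (1|5)=+1, (3|5)=-1; (−1)^{3·4·2}·(+1)^4·(-1)^3 = -1.
v=3: a=3^3·(≡2), b=3^8·(≡2) mod 3; (2|3)=-1, (2|3)=-1; (−1)^{3·8·1}·(-1)^8·(-1)^3 = -1.
v=13: a=13^1·(≡4), b=13^2·(≡5) mod 13; (4|13)=+1, (5|13)=-1; (−1)^{1·2·6}·(+1)^2·(-1)^1 = -1.
v=19: a=19^1·(≡12), b=19^2·(≡2) mod 19; (12|19)=-1, (2|19)=-1; (−1)^{1·2·9}·(-1)^2·(-1)^1 = -1.
v=37: a=37^1·(≡29), b=37^2·(≡10) mod 37; (29|37)=-1, (10|37)=+1; (−1)^{1·2·18}·(-1)^2·(+1)^1 = +1.
Ram(959595, -7) = {3, 5, 13, 19}; no ℚ_3-point on the conic.

[3, 5, 13, 19]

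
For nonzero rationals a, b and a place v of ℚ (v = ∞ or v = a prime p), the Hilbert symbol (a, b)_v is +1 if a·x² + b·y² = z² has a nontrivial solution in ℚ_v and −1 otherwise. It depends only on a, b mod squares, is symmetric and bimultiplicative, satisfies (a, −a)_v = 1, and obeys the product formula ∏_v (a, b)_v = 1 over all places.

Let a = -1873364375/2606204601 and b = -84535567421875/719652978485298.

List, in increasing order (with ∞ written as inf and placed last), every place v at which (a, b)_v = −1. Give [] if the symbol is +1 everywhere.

[5, inf]

Mod squares: a ≡ -23, b ≡ -230. Check v ∈ {∞, 2, 3, 5, 7, 11, 13, 17, 19, 23}.
v=5: a=5^4·(≡2), b=5^7·(≡4) mod 5; (2|5)=-1, (4|5)=+1; (−1)^{4·7·2}·(-1)^7·(+1)^4 = -1.
v=23: a=23^1·(≡22), b=23^1·(≡9) mod 23; (22|23)=-1, (9|23)=+1; (−1)^{1·1·11}·(-1)^1·(+1)^1 = +1.
v=17: a=17^-2·(≡5), b=17^-6·(≡13) mod 17; (5|17)=-1, (13|17)=+1; (−1)^{-2·-6·8}·(-1)^-6·(+1)^-2 = +1.
v=7: a=7^-2·(≡6), b=7^0·(≡1) mod 7; (6|7)=-1, (1|7)=+1; (−1)^{-2·0·3}·(-1)^0·(+1)^-2 = +1.
v=19: a=19^4·(≡2), b=19^6·(≡16) mod 19; (2|19)=-1, (16|19)=+1; (−1)^{4·6·9}·(-1)^6·(+1)^4 = +1.
v=13: a=13^-2·(≡1), b=13^-2·(≡10) mod 13; (1|13)=+1, (10|13)=+1; (−1)^{-2·-2·6}·(+1)^-2·(+1)^-2 = +1.
v=11: a=11^-2·(≡8), b=11^-2·(≡9) mod 11; (8|11)=-1, (9|11)=+1; (−1)^{-2·-2·5}·(-1)^-2·(+1)^-2 = +1.
v=2: v_2(a)=0, v_2(b)=-1; units ≡ 1, 5 (mod 8); ε·ε+αω+βω = 0·0+0·1+-1·0 ≡ 0  ⇒  (a,b)_2 = +1.
v=3: a=3^-2·(≡1), b=3^-6·(≡1) mod 3; (1|3)=+1, (1|3)=+1; (−1)^{-2·-6·1}·(+1)^-6·(+1)^-2 = +1.
v=∞: -23 < 0 and -230 < 0  ⇒  (a,b)_∞ = -1.
|Ram(-23, -230)| = 2, even; anisotropic at {5, ∞}.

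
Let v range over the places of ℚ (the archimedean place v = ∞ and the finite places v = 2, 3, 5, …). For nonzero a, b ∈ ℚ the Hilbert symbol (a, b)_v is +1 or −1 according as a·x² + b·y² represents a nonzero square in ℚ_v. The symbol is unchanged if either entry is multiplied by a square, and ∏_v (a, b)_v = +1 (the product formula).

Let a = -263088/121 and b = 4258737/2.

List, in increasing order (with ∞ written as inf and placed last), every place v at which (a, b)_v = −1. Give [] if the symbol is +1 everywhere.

[2, 37]

(a, b) ≡ (-203, 2146) mod (ℚ^×)²; places V = {2, 3, 7, 11, 29, 37, ∞}.
(a,b)_29: α=1, u≡1; β=1, v≡13 (mod 29); (1|29)=+1, (13|29)=+1; sign (−1)^0·+1^1·+1^1 = +1.
(a,b)_∞: sgn(-203)=−, sgn(2146)=+, so +1.
(a,b)_11: α=-2, u≡10; β=0, v≡5 (mod 11); (10|11)=-1, (5|11)=+1; sign (−1)^0·-1^0·+1^-2 = +1.
(a,b)_2: α=4, β=-1; u≡5, v≡1 (mod 8); ε(u)ε(v)=0·0, αω(v)=4·0, βω(u)=-1·1; sum ≡ 1  ⇒  -1.
(a,b)_7: α=1, u≡3; β=2, v≡4 (mod 7); (3|7)=-1, (4|7)=+1; sign (−1)^0·-1^2·+1^1 = +1.
(a,b)_3: α=4, u≡1; β=4, v≡1 (mod 3); (1|3)=+1, (1|3)=+1; sign (−1)^0·+1^4·+1^4 = +1.
(a,b)_37: α=0, u≡13; β=1, v≡34 (mod 37); (13|37)=-1, (34|37)=+1; sign (−1)^0·-1^1·+1^0 = -1.
|Ram(-203, 2146)| = 2, even; anisotropic at {2, 37}.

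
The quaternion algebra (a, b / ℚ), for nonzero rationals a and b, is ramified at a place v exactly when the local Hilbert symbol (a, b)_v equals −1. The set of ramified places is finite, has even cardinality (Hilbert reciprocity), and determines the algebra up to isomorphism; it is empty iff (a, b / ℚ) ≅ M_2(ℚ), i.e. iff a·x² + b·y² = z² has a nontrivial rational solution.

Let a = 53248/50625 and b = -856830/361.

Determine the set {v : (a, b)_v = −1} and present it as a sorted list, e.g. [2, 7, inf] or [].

[2, 5]

(a, b) ≡ (13, -30) mod (ℚ^×)²; places V = {2, 3, 5, 13, 19, ∞}.
(a,b)_2: α=12, β=1; u≡5, v≡1 (mod 8); ε(u)ε(v)=0·0, αω(v)=12·0, βω(u)=1·1; sum ≡ 1  ⇒  -1.
(a,b)_19: α=0, u≡18; β=-2, v≡13 (mod 19); (18|19)=-1, (13|19)=-1; sign (−1)^0·-1^-2·-1^0 = +1.
(a,b)_5: α=-4, u≡3; β=1, v≡4 (mod 5); (3|5)=-1, (4|5)=+1; sign (−1)^0·-1^1·+1^-4 = -1.
(a,b)_13: α=1, u≡9; β=4, v≡10 (mod 13); (9|13)=+1, (10|13)=+1; sign (−1)^0·+1^4·+1^1 = +1.
(a,b)_∞: sgn(13)=+, sgn(-30)=−, so +1.
(a,b)_3: α=-4, u≡1; β=1, v≡2 (mod 3); (1|3)=+1, (2|3)=-1; sign (−1)^0·+1^1·-1^-4 = +1.
|Ram(13, -30)| = 2, even; anisotropic at {2, 5}.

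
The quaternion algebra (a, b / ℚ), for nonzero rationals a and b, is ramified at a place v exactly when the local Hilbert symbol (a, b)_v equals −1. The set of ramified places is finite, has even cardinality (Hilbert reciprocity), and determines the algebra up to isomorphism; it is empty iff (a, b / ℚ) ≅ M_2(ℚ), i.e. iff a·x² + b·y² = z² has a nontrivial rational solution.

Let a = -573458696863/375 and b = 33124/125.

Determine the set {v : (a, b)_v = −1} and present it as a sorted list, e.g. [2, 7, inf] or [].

(a, b) ≡ (-10545, 5) mod (ℚ^×)²; places V = {2, 3, 5, 7, 13, 19, 37, ∞}.
(a,b)_3: α=-1, u≡1; β=0, v≡2 (mod 3); (1|3)=+1, (2|3)=-1; sign (−1)^0·+1^0·-1^-1 = -1.
(a,b)_19: α=1, u≡12; β=0, v≡11 (mod 19); (12|19)=-1, (11|19)=+1; sign (−1)^0·-1^0·+1^1 = +1.
(a,b)_7: α=0, u≡1; β=2, v≡3 (mod 7); (1|7)=+1, (3|7)=-1; sign (−1)^0·+1^2·-1^0 = +1.
(a,b)_2: α=0, β=2; u≡7, v≡5 (mod 8); ε(u)ε(v)=1·0, αω(v)=0·1, βω(u)=2·0; sum ≡ 0  ⇒  +1.
(a,b)_∞: sgn(-10545)=−, sgn(5)=+, so +1.
(a,b)_37: α=1, u≡25; β=0, v≡35 (mod 37); (25|37)=+1, (35|37)=-1; sign (−1)^0·+1^0·-1^1 = -1.
(a,b)_13: α=8, u≡7; β=2, v≡5 (mod 13); (7|13)=-1, (5|13)=-1; sign (−1)^0·-1^2·-1^8 = +1.
(a,b)_5: α=-3, u≡4; β=-3, v≡4 (mod 5); (4|5)=+1, (4|5)=+1; sign (−1)^0·+1^-3·+1^-3 = +1.
|Ram(-10545, 5)| = 2, even; anisotropic at {3, 37}.

[3, 37]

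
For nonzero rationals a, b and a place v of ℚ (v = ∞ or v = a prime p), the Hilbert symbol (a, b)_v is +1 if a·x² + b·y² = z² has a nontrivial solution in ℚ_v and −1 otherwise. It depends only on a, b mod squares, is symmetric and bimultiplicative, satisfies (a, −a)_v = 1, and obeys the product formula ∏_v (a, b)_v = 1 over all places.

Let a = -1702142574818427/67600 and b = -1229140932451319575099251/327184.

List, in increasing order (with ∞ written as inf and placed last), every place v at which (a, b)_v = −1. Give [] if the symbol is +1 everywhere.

(a, b) ≡ (-8675723, -851) mod (ℚ^×)²; places V = {2, 3, 5, 7, 11, 13, 19, 23, 29, 37, 41, 43, ∞}.
(a,b)_5: α=-2, u≡2; β=0, v≡1 (mod 5); (2|5)=-1, (1|5)=+1; sign (−1)^0·-1^0·+1^-2 = +1.
(a,b)_43: α=1, u≡10; β=2, v≡36 (mod 43); (10|43)=+1, (36|43)=+1; sign (−1)^0·+1^2·+1^1 = +1.
(a,b)_13: α=-2, u≡9; β=-2, v≡8 (mod 13); (9|13)=+1, (8|13)=-1; sign (−1)^0·+1^-2·-1^-2 = +1.
(a,b)_11: α=0, u≡10; β=-2, v≡2 (mod 11); (10|11)=-1, (2|11)=-1; sign (−1)^0·-1^-2·-1^0 = +1.
(a,b)_23: α=2, u≡7; β=3, v≡18 (mod 23); (7|23)=-1, (18|23)=+1; sign (−1)^0·-1^3·+1^2 = -1.
(a,b)_19: α=1, u≡15; β=2, v≡16 (mod 19); (15|19)=-1, (16|19)=+1; sign (−1)^0·-1^2·+1^1 = +1.
(a,b)_3: α=2, u≡1; β=10, v≡1 (mod 3); (1|3)=+1, (1|3)=+1; sign (−1)^0·+1^10·+1^2 = +1.
(a,b)_∞: sgn(-8675723)=−, sgn(-851)=−, so -1.
(a,b)_37: α=1, u≡30; β=1, v≡8 (mod 37); (30|37)=+1, (8|37)=-1; sign (−1)^0·+1^1·-1^1 = -1.
(a,b)_41: α=1, u≡9; β=2, v≡40 (mod 41); (9|41)=+1, (40|41)=+1; sign (−1)^0·+1^2·+1^1 = +1.
(a,b)_2: α=-4, β=-4; u≡5, v≡5 (mod 8); ε(u)ε(v)=0·0, αω(v)=-4·1, βω(u)=-4·1; sum ≡ 0  ⇒  +1.
(a,b)_29: α=2, u≡23; β=2, v≡12 (mod 29); (23|29)=+1, (12|29)=-1; sign (−1)^0·+1^2·-1^2 = +1.
(a,b)_7: α=3, u≡3; β=2, v≡6 (mod 7); (3|7)=-1, (6|7)=-1; sign (−1)^0·-1^2·-1^3 = -1.
|Ram(-8675723, -851)| = 4, even; anisotropic at {7, 23, 37, ∞}.

[7, 23, 37, inf]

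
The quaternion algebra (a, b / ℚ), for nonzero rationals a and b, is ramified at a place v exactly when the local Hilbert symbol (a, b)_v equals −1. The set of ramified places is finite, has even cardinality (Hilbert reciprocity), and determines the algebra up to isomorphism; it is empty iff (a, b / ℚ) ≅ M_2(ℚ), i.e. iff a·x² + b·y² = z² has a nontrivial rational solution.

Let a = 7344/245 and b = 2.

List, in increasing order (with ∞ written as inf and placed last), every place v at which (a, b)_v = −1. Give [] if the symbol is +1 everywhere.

(a, b) ≡ (255, 2) mod (ℚ^×)²; places V = {2, 3, 5, 7, 17, ∞}.
(a,b)_7: α=-2, u≡3; β=0, v≡2 (mod 7); (3|7)=-1, (2|7)=+1; sign (−1)^0·-1^0·+1^-2 = +1.
(a,b)_17: α=1, u≡1; β=0, v≡2 (mod 17); (1|17)=+1, (2|17)=+1; sign (−1)^0·+1^0·+1^1 = +1.
(a,b)_∞: sgn(255)=+, sgn(2)=+, so +1.
(a,b)_5: α=-1, u≡1; β=0, v≡2 (mod 5); (1|5)=+1, (2|5)=-1; sign (−1)^0·+1^0·-1^-1 = -1.
(a,b)_2: α=4, β=1; u≡7, v≡1 (mod 8); ε(u)ε(v)=1·0, αω(v)=4·0, βω(u)=1·0; sum ≡ 0  ⇒  +1.
(a,b)_3: α=3, u≡1; β=0, v≡2 (mod 3); (1|3)=+1, (2|3)=-1; sign (−1)^0·+1^0·-1^3 = -1.
Ram(255, 2) = {3, 5}; no ℚ_3-point on the conic.

[3, 5]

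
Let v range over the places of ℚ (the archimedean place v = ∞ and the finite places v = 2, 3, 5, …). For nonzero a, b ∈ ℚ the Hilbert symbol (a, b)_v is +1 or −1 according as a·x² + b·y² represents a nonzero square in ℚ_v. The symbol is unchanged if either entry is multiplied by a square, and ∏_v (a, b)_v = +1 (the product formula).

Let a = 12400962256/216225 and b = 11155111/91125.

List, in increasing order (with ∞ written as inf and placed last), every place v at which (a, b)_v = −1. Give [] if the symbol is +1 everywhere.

[17, 19]

Mod squares: a ≡ 7429, b ≡ 1595. Check v ∈ {∞, 2, 3, 5, 11, 17, 19, 23, 29, 31}.
v=5: a=5^-2·(≡4), b=5^-3·(≡4) mod 5; (4|5)=+1, (4|5)=+1; (−1)^{-2·-3·2}·(+1)^-3·(+1)^-2 = +1.
v=23: a=23^1·(≡8), b=23^0·(≡4) mod 23; (8|23)=+1, (4|23)=+1; (−1)^{1·0·11}·(+1)^0·(+1)^1 = +1.
v=11: a=11^0·(≡5), b=11^3·(≡10) mod 11; (5|11)=+1, (10|11)=-1; (−1)^{0·3·5}·(+1)^3·(-1)^0 = +1.
v=29: a=29^0·(≡4), b=29^1·(≡17) mod 29; (4|29)=+1, (17|29)=-1; (−1)^{0·1·14}·(+1)^1·(-1)^0 = +1.
v=17: a=17^3·(≡10), b=17^2·(≡12) mod 17; (10|17)=-1, (12|17)=-1; (−1)^{3·2·8}·(-1)^2·(-1)^3 = -1.
v=19: a=19^3·(≡4), b=19^0·(≡2) mod 19; (4|19)=+1, (2|19)=-1; (−1)^{3·0·9}·(+1)^0·(-1)^3 = -1.
v=31: a=31^-2·(≡2), b=31^0·(≡18) mod 31; (2|31)=+1, (18|31)=+1; (−1)^{-2·0·15}·(+1)^0·(+1)^-2 = +1.
v=∞: 7429 > 0 and 1595 > 0  ⇒  (a,b)_∞ = +1.
v=2: v_2(a)=4, v_2(b)=0; units ≡ 5, 3 (mod 8); ε·ε+αω+βω = 0·1+4·1+0·1 ≡ 0  ⇒  (a,b)_2 = +1.
v=3: a=3^-2·(≡1), b=3^-6·(≡2) mod 3; (1|3)=+1, (2|3)=-1; (−1)^{-2·-6·1}·(+1)^-6·(-1)^-2 = +1.
|Ram(7429, 1595)| = 2, even; anisotropic at {17, 19}.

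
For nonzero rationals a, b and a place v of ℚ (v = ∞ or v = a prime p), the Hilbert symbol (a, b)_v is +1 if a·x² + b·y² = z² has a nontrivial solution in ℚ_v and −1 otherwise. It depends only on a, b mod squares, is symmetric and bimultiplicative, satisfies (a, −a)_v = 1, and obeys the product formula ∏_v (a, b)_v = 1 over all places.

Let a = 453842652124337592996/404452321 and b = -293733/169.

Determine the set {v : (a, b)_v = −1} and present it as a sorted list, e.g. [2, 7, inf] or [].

(a, b) ≡ (1207569, -32637) mod (ℚ^×)²; places V = {2, 3, 7, 11, 13, 17, 23, 37, 43, ∞}.
(a,b)_∞: sgn(1207569)=+, sgn(-32637)=−, so +1.
(a,b)_43: α=3, u≡21; β=1, v≡41 (mod 43); (21|43)=+1, (41|43)=+1; sign (−1)^1·+1^1·+1^3 = -1.
(a,b)_7: α=-2, u≡6; β=0, v≡1 (mod 7); (6|7)=-1, (1|7)=+1; sign (−1)^0·-1^0·+1^-2 = +1.
(a,b)_23: α=3, u≡22; β=1, v≡5 (mod 23); (22|23)=-1, (5|23)=-1; sign (−1)^1·-1^1·-1^3 = -1.
(a,b)_3: α=9, u≡1; β=3, v≡2 (mod 3); (1|3)=+1, (2|3)=-1; sign (−1)^1·+1^3·-1^9 = +1.
(a,b)_37: α=1, u≡11; β=0, v≡4 (mod 37); (11|37)=+1, (4|37)=+1; sign (−1)^0·+1^0·+1^1 = +1.
(a,b)_17: α=-2, u≡15; β=0, v≡7 (mod 17); (15|17)=+1, (7|17)=-1; sign (−1)^0·+1^0·-1^-2 = +1.
(a,b)_2: α=2, β=0; u≡1, v≡3 (mod 8); ε(u)ε(v)=0·1, αω(v)=2·1, βω(u)=0·0; sum ≡ 0  ⇒  +1.
(a,b)_13: α=-4, u≡12; β=-2, v≡2 (mod 13); (12|13)=+1, (2|13)=-1; sign (−1)^0·+1^-2·-1^-4 = +1.
(a,b)_11: α=5, u≡10; β=1, v≡4 (mod 11); (10|11)=-1, (4|11)=+1; sign (−1)^1·-1^1·+1^5 = +1.
Ram(1207569, -32637) = {23, 43}; no ℚ_23-point on the conic.

[23, 43]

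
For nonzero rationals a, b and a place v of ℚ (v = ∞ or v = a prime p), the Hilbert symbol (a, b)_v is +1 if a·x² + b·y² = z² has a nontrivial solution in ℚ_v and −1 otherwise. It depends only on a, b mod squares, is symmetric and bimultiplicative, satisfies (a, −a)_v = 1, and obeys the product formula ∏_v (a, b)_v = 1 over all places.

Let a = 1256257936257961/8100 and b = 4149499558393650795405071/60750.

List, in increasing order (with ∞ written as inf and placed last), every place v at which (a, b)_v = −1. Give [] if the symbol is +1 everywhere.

[7, 13, 19, 29]

(a, b) ≡ (1729, 16530) mod (ℚ^×)²; places V = {2, 3, 5, 7, 11, 13, 17, 19, 29, ∞}.
(a,b)_7: α=3, u≡2; β=6, v≡5 (mod 7); (2|7)=+1, (5|7)=-1; sign (−1)^0·+1^6·-1^3 = -1.
(a,b)_5: α=-2, u≡4; β=-3, v≡1 (mod 5); (4|5)=+1, (1|5)=+1; sign (−1)^0·+1^-3·+1^-2 = +1.
(a,b)_3: α=-4, u≡1; β=-5, v≡2 (mod 3); (1|3)=+1, (2|3)=-1; sign (−1)^0·+1^-5·-1^-4 = +1.
(a,b)_11: α=0, u≡8; β=2, v≡2 (mod 11); (8|11)=-1, (2|11)=-1; sign (−1)^0·-1^2·-1^0 = +1.
(a,b)_2: α=-2, β=-1; u≡1, v≡1 (mod 8); ε(u)ε(v)=0·0, αω(v)=-2·0, βω(u)=-1·0; sum ≡ 0  ⇒  +1.
(a,b)_29: α=2, u≡19; β=3, v≡27 (mod 29); (19|29)=-1, (27|29)=-1; sign (−1)^0·-1^3·-1^2 = -1.
(a,b)_19: α=3, u≡2; β=5, v≡18 (mod 19); (2|19)=-1, (18|19)=-1; sign (−1)^1·-1^5·-1^3 = -1.
(a,b)_∞: sgn(1729)=+, sgn(16530)=+, so +1.
(a,b)_13: α=3, u≡1; β=6, v≡5 (mod 13); (1|13)=+1, (5|13)=-1; sign (−1)^0·+1^6·-1^3 = -1.
(a,b)_17: α=2, u≡11; β=0, v≡10 (mod 17); (11|17)=-1, (10|17)=-1; sign (−1)^0·-1^0·-1^2 = +1.
(1729, 16530 / ℚ) ramifies at {7, 13, 19, 29}: a division algebra.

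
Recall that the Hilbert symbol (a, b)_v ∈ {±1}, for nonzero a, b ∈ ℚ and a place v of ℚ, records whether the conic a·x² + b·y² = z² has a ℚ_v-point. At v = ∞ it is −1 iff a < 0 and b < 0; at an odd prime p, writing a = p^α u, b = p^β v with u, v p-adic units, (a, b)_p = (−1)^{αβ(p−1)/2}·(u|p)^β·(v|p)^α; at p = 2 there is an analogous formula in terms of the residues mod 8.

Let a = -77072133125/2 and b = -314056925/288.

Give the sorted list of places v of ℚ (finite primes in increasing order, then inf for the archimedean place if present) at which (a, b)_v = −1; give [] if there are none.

(a, b) ≡ (-1066, -3034) mod (ℚ^×)²; places V = {2, 3, 5, 7, 13, 37, 41, ∞}.
(a,b)_∞: sgn(-1066)=−, sgn(-3034)=−, so -1.
(a,b)_37: α=2, u≡1; β=1, v≡5 (mod 37); (1|37)=+1, (5|37)=-1; sign (−1)^0·+1^1·-1^2 = +1.
(a,b)_5: α=4, u≡1; β=2, v≡1 (mod 5); (1|5)=+1, (1|5)=+1; sign (−1)^0·+1^2·+1^4 = +1.
(a,b)_3: α=0, u≡2; β=-2, v≡2 (mod 3); (2|3)=-1, (2|3)=-1; sign (−1)^0·-1^-2·-1^0 = +1.
(a,b)_2: α=-1, β=-5; u≡3, v≡3 (mod 8); ε(u)ε(v)=1·1, αω(v)=-1·1, βω(u)=-5·1; sum ≡ 1  ⇒  -1.
(a,b)_41: α=1, u≡7; β=1, v≡23 (mod 41); (7|41)=-1, (23|41)=+1; sign (−1)^0·-1^1·+1^1 = -1.
(a,b)_13: α=3, u≡9; β=2, v≡6 (mod 13); (9|13)=+1, (6|13)=-1; sign (−1)^0·+1^2·-1^3 = -1.
(a,b)_7: α=0, u≡3; β=2, v≡1 (mod 7); (3|7)=-1, (1|7)=+1; sign (−1)^0·-1^2·+1^0 = +1.
Ram(-1066, -3034) = {2, 13, 41, ∞}; no ℚ_2-point on the conic.

[2, 13, 41, inf]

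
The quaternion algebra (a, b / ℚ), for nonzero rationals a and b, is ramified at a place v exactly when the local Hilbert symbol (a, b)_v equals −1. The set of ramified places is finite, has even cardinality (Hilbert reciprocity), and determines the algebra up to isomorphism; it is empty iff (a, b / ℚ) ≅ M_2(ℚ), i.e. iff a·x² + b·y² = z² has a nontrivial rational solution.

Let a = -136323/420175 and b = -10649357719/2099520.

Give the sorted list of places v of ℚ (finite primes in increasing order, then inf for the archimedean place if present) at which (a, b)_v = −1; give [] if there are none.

Mod squares: a ≡ -1309, b ≡ -12155. Check v ∈ {∞, 2, 3, 5, 7, 11, 13, 17, 23}.
v=17: a=17^1·(≡13), b=17^1·(≡2) mod 17; (13|17)=+1, (2|17)=+1; (−1)^{1·1·8}·(+1)^1·(+1)^1 = +1.
v=5: a=5^-2·(≡1), b=5^-1·(≡4) mod 5; (1|5)=+1, (4|5)=+1; (−1)^{-2·-1·2}·(+1)^-1·(+1)^-2 = +1.
v=23: a=23^0·(≡4), b=23^2·(≡9) mod 23; (4|23)=+1, (9|23)=+1; (−1)^{0·2·11}·(+1)^2·(+1)^0 = +1.
v=3: a=3^6·(≡2), b=3^-8·(≡1) mod 3; (2|3)=-1, (1|3)=+1; (−1)^{6·-8·1}·(-1)^-8·(+1)^6 = +1.
v=7: a=7^-5·(≡4), b=7^2·(≡2) mod 7; (4|7)=+1, (2|7)=+1; (−1)^{-5·2·3}·(+1)^2·(+1)^-5 = +1.
v=∞: -1309 < 0 and -12155 < 0  ⇒  (a,b)_∞ = -1.
v=2: v_2(a)=0, v_2(b)=-6; units ≡ 3, 5 (mod 8); ε·ε+αω+βω = 1·0+0·1+-6·1 ≡ 0  ⇒  (a,b)_2 = +1.
v=11: a=11^1·(≡6), b=11^1·(≡7) mod 11; (6|11)=-1, (7|11)=-1; (−1)^{1·1·5}·(-1)^1·(-1)^1 = -1.
v=13: a=13^0·(≡4), b=13^3·(≡10) mod 13; (4|13)=+1, (10|13)=+1; (−1)^{0·3·6}·(+1)^3·(+1)^0 = +1.
(-1309, -12155 / ℚ) ramifies at {11, ∞}: a division algebra.

[11, inf]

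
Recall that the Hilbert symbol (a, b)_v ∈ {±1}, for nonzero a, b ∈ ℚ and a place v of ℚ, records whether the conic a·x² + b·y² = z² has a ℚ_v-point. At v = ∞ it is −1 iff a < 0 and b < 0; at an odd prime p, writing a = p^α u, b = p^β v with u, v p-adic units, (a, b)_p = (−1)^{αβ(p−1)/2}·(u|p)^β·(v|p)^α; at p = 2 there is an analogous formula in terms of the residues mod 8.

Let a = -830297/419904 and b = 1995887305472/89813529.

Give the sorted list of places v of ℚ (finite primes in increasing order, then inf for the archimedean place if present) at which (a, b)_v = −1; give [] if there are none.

Mod squares: a ≡ -17, b ≡ 323. Check v ∈ {∞, 2, 3, 13, 17, 19}.
v=19: a=19^0·(≡15), b=19^1·(≡4) mod 19; (15|19)=-1, (4|19)=+1; (−1)^{0·1·9}·(-1)^1·(+1)^0 = -1.
v=2: v_2(a)=-6, v_2(b)=8; units ≡ 7, 3 (mod 8); ε·ε+αω+βω = 1·1+-6·1+8·0 ≡ 1  ⇒  (a,b)_2 = -1.
v=17: a=17^3·(≡13), b=17^7·(≡8) mod 17; (13|17)=+1, (8|17)=+1; (−1)^{3·7·8}·(+1)^7·(+1)^3 = +1.
v=13: a=13^2·(≡10), b=13^-2·(≡8) mod 13; (10|13)=+1, (8|13)=-1; (−1)^{2·-2·6}·(+1)^-2·(-1)^2 = +1.
v=∞: -17 < 0 and 323 > 0  ⇒  (a,b)_∞ = +1.
v=3: a=3^-8·(≡1), b=3^-12·(≡2) mod 3; (1|3)=+1, (2|3)=-1; (−1)^{-8·-12·1}·(+1)^-12·(-1)^-8 = +1.
|Ram(-17, 323)| = 2, even; anisotropic at {2, 19}.

[2, 19]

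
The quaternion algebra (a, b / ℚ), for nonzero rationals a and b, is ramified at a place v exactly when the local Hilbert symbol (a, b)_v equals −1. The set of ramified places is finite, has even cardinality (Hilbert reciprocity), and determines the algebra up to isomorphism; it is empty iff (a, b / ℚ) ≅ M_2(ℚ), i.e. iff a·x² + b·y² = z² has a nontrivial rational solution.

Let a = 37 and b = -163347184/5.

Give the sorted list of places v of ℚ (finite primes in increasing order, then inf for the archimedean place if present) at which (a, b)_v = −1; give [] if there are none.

(a, b) ≡ (37, -1041755) mod (ℚ^×)²; places V = {2, 5, 7, 11, 13, 31, 37, 47, ∞}.
(a,b)_47: α=0, u≡37; β=1, v≡45 (mod 47); (37|47)=+1, (45|47)=-1; sign (−1)^0·+1^1·-1^0 = +1.
(a,b)_13: α=0, u≡11; β=1, v≡12 (mod 13); (11|13)=-1, (12|13)=+1; sign (−1)^0·-1^1·+1^0 = -1.
(a,b)_7: α=0, u≡2; β=2, v≡3 (mod 7); (2|7)=+1, (3|7)=-1; sign (−1)^0·+1^2·-1^0 = +1.
(a,b)_5: α=0, u≡2; β=-1, v≡1 (mod 5); (2|5)=-1, (1|5)=+1; sign (−1)^0·-1^-1·+1^0 = -1.
(a,b)_∞: sgn(37)=+, sgn(-1041755)=−, so +1.
(a,b)_11: α=0, u≡4; β=1, v≡5 (mod 11); (4|11)=+1, (5|11)=+1; sign (−1)^0·+1^1·+1^0 = +1.
(a,b)_37: α=1, u≡1; β=0, v≡24 (mod 37); (1|37)=+1, (24|37)=-1; sign (−1)^0·+1^0·-1^1 = -1.
(a,b)_2: α=0, β=4; u≡5, v≡5 (mod 8); ε(u)ε(v)=0·0, αω(v)=0·1, βω(u)=4·1; sum ≡ 0  ⇒  +1.
(a,b)_31: α=0, u≡6; β=1, v≡17 (mod 31); (6|31)=-1, (17|31)=-1; sign (−1)^0·-1^1·-1^0 = -1.
|Ram(37, -1041755)| = 4, even; anisotropic at {5, 13, 31, 37}.

[5, 13, 31, 37]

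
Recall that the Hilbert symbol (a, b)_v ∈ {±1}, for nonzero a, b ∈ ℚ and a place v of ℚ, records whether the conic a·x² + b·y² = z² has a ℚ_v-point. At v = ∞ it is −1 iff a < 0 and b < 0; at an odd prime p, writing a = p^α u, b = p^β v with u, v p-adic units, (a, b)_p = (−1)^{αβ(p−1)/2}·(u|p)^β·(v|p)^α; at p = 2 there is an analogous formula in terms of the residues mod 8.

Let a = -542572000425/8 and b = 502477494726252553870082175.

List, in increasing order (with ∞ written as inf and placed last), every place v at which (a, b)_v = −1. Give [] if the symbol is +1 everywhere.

[2, 3, 7, 17, 19, 41]

(a, b) ≡ (-4822862226, 384047) mod (ℚ^×)²; places V = {2, 3, 5, 7, 13, 17, 19, 23, 29, 41, ∞}.
(a,b)_19: α=1, u≡16; β=3, v≡6 (mod 19); (16|19)=+1, (6|19)=+1; sign (−1)^1·+1^3·+1^1 = -1.
(a,b)_23: α=1, u≡16; β=2, v≡2 (mod 23); (16|23)=+1, (2|23)=+1; sign (−1)^0·+1^2·+1^1 = +1.
(a,b)_41: α=1, u≡2; β=3, v≡30 (mod 41); (2|41)=+1, (30|41)=-1; sign (−1)^0·+1^3·-1^1 = -1.
(a,b)_∞: sgn(-4822862226)=−, sgn(384047)=+, so +1.
(a,b)_17: α=1, u≡6; β=3, v≡4 (mod 17); (6|17)=-1, (4|17)=+1; sign (−1)^0·-1^3·+1^1 = -1.
(a,b)_29: α=1, u≡21; β=3, v≡10 (mod 29); (21|29)=-1, (10|29)=-1; sign (−1)^0·-1^3·-1^1 = +1.
(a,b)_5: α=2, u≡1; β=2, v≡2 (mod 5); (1|5)=+1, (2|5)=-1; sign (−1)^0·+1^2·-1^2 = +1.
(a,b)_2: α=-3, β=0; u≡7, v≡7 (mod 8); ε(u)ε(v)=1·1, αω(v)=-3·0, βω(u)=0·0; sum ≡ 1  ⇒  -1.
(a,b)_13: α=1, u≡12; β=2, v≡3 (mod 13); (12|13)=+1, (3|13)=+1; sign (−1)^0·+1^2·+1^1 = +1.
(a,b)_3: α=3, u≡1; β=4, v≡2 (mod 3); (1|3)=+1, (2|3)=-1; sign (−1)^0·+1^4·-1^3 = -1.
(a,b)_7: α=1, u≡1; β=2, v≡6 (mod 7); (1|7)=+1, (6|7)=-1; sign (−1)^0·+1^2·-1^1 = -1.
Ram(-4822862226, 384047) = {2, 3, 7, 17, 19, 41}; no ℚ_2-point on the conic.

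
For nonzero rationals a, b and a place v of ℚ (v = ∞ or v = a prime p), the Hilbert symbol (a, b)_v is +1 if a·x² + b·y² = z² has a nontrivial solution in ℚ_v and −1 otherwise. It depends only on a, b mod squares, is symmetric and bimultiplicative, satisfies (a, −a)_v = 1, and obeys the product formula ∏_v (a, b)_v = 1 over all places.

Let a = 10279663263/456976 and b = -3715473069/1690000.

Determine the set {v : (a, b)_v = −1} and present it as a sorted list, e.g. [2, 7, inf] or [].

[2, 23]

Mod squares: a ≡ 23, b ≡ -29. Check v ∈ {∞, 2, 3, 5, 7, 11, 13, 23, 29}.
v=11: a=11^0·(≡4), b=11^2·(≡3) mod 11; (4|11)=+1, (3|11)=+1; (−1)^{0·2·5}·(+1)^2·(+1)^0 = +1.
v=3: a=3^12·(≡2), b=3^2·(≡1) mod 3; (2|3)=-1, (1|3)=+1; (−1)^{12·2·1}·(-1)^2·(+1)^12 = +1.
v=2: v_2(a)=-4, v_2(b)=-4; units ≡ 7, 3 (mod 8); ε·ε+αω+βω = 1·1+-4·1+-4·0 ≡ 1  ⇒  (a,b)_2 = -1.
v=5: a=5^0·(≡3), b=5^-4·(≡4) mod 5; (3|5)=-1, (4|5)=+1; (−1)^{0·-4·2}·(-1)^-4·(+1)^0 = +1.
v=13: a=13^-4·(≡4), b=13^-2·(≡10) mod 13; (4|13)=+1, (10|13)=+1; (−1)^{-4·-2·6}·(+1)^-2·(+1)^-4 = +1.
v=23: a=23^1·(≡9), b=23^0·(≡14) mod 23; (9|23)=+1, (14|23)=-1; (−1)^{1·0·11}·(+1)^0·(-1)^1 = -1.
v=∞: 23 > 0 and -29 < 0  ⇒  (a,b)_∞ = +1.
v=29: a=29^2·(≡16), b=29^1·(≡13) mod 29; (16|29)=+1, (13|29)=+1; (−1)^{2·1·14}·(+1)^1·(+1)^2 = +1.
v=7: a=7^0·(≡1), b=7^6·(≡6) mod 7; (1|7)=+1, (6|7)=-1; (−1)^{0·6·3}·(+1)^6·(-1)^0 = +1.
Ram(23, -29) = {2, 23}; no ℚ_2-point on the conic.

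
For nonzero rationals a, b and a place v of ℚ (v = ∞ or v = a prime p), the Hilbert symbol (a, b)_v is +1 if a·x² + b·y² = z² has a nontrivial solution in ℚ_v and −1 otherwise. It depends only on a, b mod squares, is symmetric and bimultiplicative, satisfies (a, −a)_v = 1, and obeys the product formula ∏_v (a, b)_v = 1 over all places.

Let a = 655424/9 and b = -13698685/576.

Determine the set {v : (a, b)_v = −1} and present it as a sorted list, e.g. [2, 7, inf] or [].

(a, b) ≡ (209, -279565) mod (ℚ^×)²; places V = {2, 3, 5, 7, 11, 13, 17, 19, 23, ∞}.
(a,b)_23: α=0, u≡12; β=1, v≡13 (mod 23); (12|23)=+1, (13|23)=+1; sign (−1)^0·+1^1·+1^0 = +1.
(a,b)_5: α=0, u≡1; β=1, v≡3 (mod 5); (1|5)=+1, (3|5)=-1; sign (−1)^0·+1^1·-1^0 = +1.
(a,b)_∞: sgn(209)=+, sgn(-279565)=−, so +1.
(a,b)_17: α=0, u≡12; β=1, v≡11 (mod 17); (12|17)=-1, (11|17)=-1; sign (−1)^0·-1^1·-1^0 = -1.
(a,b)_19: α=1, u≡16; β=0, v≡5 (mod 19); (16|19)=+1, (5|19)=+1; sign (−1)^0·+1^0·+1^1 = +1.
(a,b)_2: α=6, β=-6; u≡1, v≡3 (mod 8); ε(u)ε(v)=0·1, αω(v)=6·1, βω(u)=-6·0; sum ≡ 0  ⇒  +1.
(a,b)_3: α=-2, u≡2; β=-2, v≡2 (mod 3); (2|3)=-1, (2|3)=-1; sign (−1)^0·-1^-2·-1^-2 = +1.
(a,b)_11: α=1, u≡7; β=1, v≡2 (mod 11); (7|11)=-1, (2|11)=-1; sign (−1)^1·-1^1·-1^1 = -1.
(a,b)_7: α=2, u≡3; β=2, v≡4 (mod 7); (3|7)=-1, (4|7)=+1; sign (−1)^0·-1^2·+1^2 = +1.
(a,b)_13: α=0, u≡9; β=1, v≡12 (mod 13); (9|13)=+1, (12|13)=+1; sign (−1)^0·+1^1·+1^0 = +1.
|Ram(209, -279565)| = 2, even; anisotropic at {11, 17}.

[11, 17]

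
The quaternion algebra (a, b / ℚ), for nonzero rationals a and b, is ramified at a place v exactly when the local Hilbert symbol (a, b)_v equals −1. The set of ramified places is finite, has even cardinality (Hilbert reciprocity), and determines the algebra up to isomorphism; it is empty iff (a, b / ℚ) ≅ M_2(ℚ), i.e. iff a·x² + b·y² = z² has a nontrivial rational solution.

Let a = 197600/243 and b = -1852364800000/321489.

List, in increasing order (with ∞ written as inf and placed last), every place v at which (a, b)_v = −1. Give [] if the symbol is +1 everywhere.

[3, 5, 13, 23]

Mod squares: a ≡ 1482, b ≡ -1495. Check v ∈ {∞, 2, 3, 5, 7, 11, 13, 19, 23}.
v=13: a=13^1·(≡9), b=13^1·(≡7) mod 13; (9|13)=+1, (7|13)=-1; (−1)^{1·1·6}·(+1)^1·(-1)^1 = -1.
v=3: a=3^-5·(≡2), b=3^-8·(≡2) mod 3; (2|3)=-1, (2|3)=-1; (−1)^{-5·-8·1}·(-1)^-8·(-1)^-5 = -1.
v=7: a=7^0·(≡5), b=7^-2·(≡3) mod 7; (5|7)=-1, (3|7)=-1; (−1)^{0·-2·3}·(-1)^-2·(-1)^0 = +1.
v=2: v_2(a)=5, v_2(b)=14; units ≡ 5, 1 (mod 8); ε·ε+αω+βω = 0·0+5·0+14·1 ≡ 0  ⇒  (a,b)_2 = +1.
v=5: a=5^2·(≡3), b=5^5·(≡1) mod 5; (3|5)=-1, (1|5)=+1; (−1)^{2·5·2}·(-1)^5·(+1)^2 = -1.
v=23: a=23^0·(≡20), b=23^1·(≡12) mod 23; (20|23)=-1, (12|23)=+1; (−1)^{0·1·11}·(-1)^1·(+1)^0 = -1.
v=19: a=19^1·(≡3), b=19^0·(≡1) mod 19; (3|19)=-1, (1|19)=+1; (−1)^{1·0·9}·(-1)^0·(+1)^1 = +1.
v=11: a=11^0·(≡7), b=11^2·(≡4) mod 11; (7|11)=-1, (4|11)=+1; (−1)^{0·2·5}·(-1)^2·(+1)^0 = +1.
v=∞: 1482 > 0 and -1495 < 0  ⇒  (a,b)_∞ = +1.
|Ram(1482, -1495)| = 4, even; anisotropic at {3, 5, 13, 23}.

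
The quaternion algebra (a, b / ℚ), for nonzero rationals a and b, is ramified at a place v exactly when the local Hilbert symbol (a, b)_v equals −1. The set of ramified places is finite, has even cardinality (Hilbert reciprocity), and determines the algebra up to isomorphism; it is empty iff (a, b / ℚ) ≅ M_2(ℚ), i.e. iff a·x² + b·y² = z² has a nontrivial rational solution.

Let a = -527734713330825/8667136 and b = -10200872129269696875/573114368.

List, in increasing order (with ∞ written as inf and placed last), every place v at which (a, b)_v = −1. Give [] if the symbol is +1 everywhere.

(a, b) ≡ (-33, -70) mod (ℚ^×)²; places V = {2, 3, 5, 7, 11, 13, 17, 23, 47, ∞}.
(a,b)_3: α=1, u≡1; β=6, v≡2 (mod 3); (1|3)=+1, (2|3)=-1; sign (−1)^0·+1^6·-1^1 = -1.
(a,b)_17: α=2, u≡4; β=2, v≡1 (mod 17); (4|17)=+1, (1|17)=+1; sign (−1)^0·+1^2·+1^2 = +1.
(a,b)_7: α=2, u≡1; β=3, v≡1 (mod 7); (1|7)=+1, (1|7)=+1; sign (−1)^0·+1^3·+1^2 = +1.
(a,b)_13: α=2, u≡7; β=2, v≡5 (mod 13); (7|13)=-1, (5|13)=-1; sign (−1)^0·-1^2·-1^2 = +1.
(a,b)_5: α=2, u≡2; β=5, v≡4 (mod 5); (2|5)=-1, (4|5)=+1; sign (−1)^0·-1^5·+1^2 = -1.
(a,b)_2: α=-14, β=-11; u≡7, v≡5 (mod 8); ε(u)ε(v)=1·0, αω(v)=-14·1, βω(u)=-11·0; sum ≡ 0  ⇒  +1.
(a,b)_∞: sgn(-33)=−, sgn(-70)=−, so -1.
(a,b)_23: α=-2, u≡12; β=-4, v≡11 (mod 23); (12|23)=+1, (11|23)=-1; sign (−1)^0·+1^-4·-1^-2 = +1.
(a,b)_11: α=3, u≡7; β=2, v≡6 (mod 11); (7|11)=-1, (6|11)=-1; sign (−1)^0·-1^2·-1^3 = -1.
(a,b)_47: α=2, u≡27; β=2, v≡25 (mod 47); (27|47)=+1, (25|47)=+1; sign (−1)^0·+1^2·+1^2 = +1.
|Ram(-33, -70)| = 4, even; anisotropic at {3, 5, 11, ∞}.

[3, 5, 11, inf]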